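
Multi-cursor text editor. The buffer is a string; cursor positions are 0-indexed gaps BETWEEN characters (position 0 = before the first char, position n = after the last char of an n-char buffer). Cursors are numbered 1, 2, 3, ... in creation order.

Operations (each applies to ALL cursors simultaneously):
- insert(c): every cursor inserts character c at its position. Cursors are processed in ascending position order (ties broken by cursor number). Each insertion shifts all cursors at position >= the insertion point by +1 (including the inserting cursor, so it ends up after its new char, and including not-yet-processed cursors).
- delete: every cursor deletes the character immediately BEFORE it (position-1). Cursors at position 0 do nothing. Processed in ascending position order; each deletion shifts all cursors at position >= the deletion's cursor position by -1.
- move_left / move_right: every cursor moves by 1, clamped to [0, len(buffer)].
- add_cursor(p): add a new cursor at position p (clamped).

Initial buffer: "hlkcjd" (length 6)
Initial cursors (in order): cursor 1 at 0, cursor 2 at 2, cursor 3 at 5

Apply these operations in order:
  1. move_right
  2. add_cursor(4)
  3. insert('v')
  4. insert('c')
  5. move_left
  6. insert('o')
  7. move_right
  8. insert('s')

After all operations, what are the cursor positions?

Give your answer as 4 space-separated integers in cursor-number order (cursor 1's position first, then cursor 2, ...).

After op 1 (move_right): buffer="hlkcjd" (len 6), cursors c1@1 c2@3 c3@6, authorship ......
After op 2 (add_cursor(4)): buffer="hlkcjd" (len 6), cursors c1@1 c2@3 c4@4 c3@6, authorship ......
After op 3 (insert('v')): buffer="hvlkvcvjdv" (len 10), cursors c1@2 c2@5 c4@7 c3@10, authorship .1..2.4..3
After op 4 (insert('c')): buffer="hvclkvccvcjdvc" (len 14), cursors c1@3 c2@7 c4@10 c3@14, authorship .11..22.44..33
After op 5 (move_left): buffer="hvclkvccvcjdvc" (len 14), cursors c1@2 c2@6 c4@9 c3@13, authorship .11..22.44..33
After op 6 (insert('o')): buffer="hvoclkvoccvocjdvoc" (len 18), cursors c1@3 c2@8 c4@12 c3@17, authorship .111..222.444..333
After op 7 (move_right): buffer="hvoclkvoccvocjdvoc" (len 18), cursors c1@4 c2@9 c4@13 c3@18, authorship .111..222.444..333
After op 8 (insert('s')): buffer="hvocslkvocscvocsjdvocs" (len 22), cursors c1@5 c2@11 c4@16 c3@22, authorship .1111..2222.4444..3333

Answer: 5 11 22 16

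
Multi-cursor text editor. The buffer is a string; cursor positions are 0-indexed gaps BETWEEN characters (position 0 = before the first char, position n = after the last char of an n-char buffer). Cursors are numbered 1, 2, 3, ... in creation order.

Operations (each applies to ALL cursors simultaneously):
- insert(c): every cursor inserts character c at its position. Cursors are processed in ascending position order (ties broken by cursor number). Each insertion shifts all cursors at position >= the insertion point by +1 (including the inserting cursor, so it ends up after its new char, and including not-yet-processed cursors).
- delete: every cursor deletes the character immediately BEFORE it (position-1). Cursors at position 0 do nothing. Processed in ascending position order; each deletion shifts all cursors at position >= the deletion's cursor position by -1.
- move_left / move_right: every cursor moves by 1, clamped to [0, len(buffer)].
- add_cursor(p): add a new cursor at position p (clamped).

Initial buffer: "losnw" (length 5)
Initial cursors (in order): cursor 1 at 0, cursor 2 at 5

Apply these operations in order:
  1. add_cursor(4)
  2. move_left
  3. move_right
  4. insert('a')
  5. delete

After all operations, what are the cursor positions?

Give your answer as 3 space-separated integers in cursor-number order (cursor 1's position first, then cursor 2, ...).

Answer: 1 5 4

Derivation:
After op 1 (add_cursor(4)): buffer="losnw" (len 5), cursors c1@0 c3@4 c2@5, authorship .....
After op 2 (move_left): buffer="losnw" (len 5), cursors c1@0 c3@3 c2@4, authorship .....
After op 3 (move_right): buffer="losnw" (len 5), cursors c1@1 c3@4 c2@5, authorship .....
After op 4 (insert('a')): buffer="laosnawa" (len 8), cursors c1@2 c3@6 c2@8, authorship .1...3.2
After op 5 (delete): buffer="losnw" (len 5), cursors c1@1 c3@4 c2@5, authorship .....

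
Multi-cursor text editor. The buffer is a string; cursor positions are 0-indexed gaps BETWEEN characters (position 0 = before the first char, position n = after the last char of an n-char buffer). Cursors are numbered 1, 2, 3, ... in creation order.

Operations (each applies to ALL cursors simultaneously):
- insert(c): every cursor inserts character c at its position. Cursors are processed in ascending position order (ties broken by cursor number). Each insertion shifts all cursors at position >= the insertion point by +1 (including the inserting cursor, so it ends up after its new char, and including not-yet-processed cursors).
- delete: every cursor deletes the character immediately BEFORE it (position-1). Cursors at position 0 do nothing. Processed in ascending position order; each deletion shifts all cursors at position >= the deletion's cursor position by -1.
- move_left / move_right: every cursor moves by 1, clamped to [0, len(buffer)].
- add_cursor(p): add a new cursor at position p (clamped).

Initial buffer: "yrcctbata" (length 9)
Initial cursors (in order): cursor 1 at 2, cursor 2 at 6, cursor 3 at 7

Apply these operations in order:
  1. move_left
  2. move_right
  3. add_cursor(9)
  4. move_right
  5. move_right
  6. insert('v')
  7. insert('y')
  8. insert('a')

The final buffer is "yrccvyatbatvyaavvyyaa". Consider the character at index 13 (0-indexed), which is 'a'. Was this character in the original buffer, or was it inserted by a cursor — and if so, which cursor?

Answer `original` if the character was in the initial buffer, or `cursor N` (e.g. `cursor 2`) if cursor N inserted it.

After op 1 (move_left): buffer="yrcctbata" (len 9), cursors c1@1 c2@5 c3@6, authorship .........
After op 2 (move_right): buffer="yrcctbata" (len 9), cursors c1@2 c2@6 c3@7, authorship .........
After op 3 (add_cursor(9)): buffer="yrcctbata" (len 9), cursors c1@2 c2@6 c3@7 c4@9, authorship .........
After op 4 (move_right): buffer="yrcctbata" (len 9), cursors c1@3 c2@7 c3@8 c4@9, authorship .........
After op 5 (move_right): buffer="yrcctbata" (len 9), cursors c1@4 c2@8 c3@9 c4@9, authorship .........
After op 6 (insert('v')): buffer="yrccvtbatvavv" (len 13), cursors c1@5 c2@10 c3@13 c4@13, authorship ....1....2.34
After op 7 (insert('y')): buffer="yrccvytbatvyavvyy" (len 17), cursors c1@6 c2@12 c3@17 c4@17, authorship ....11....22.3434
After op 8 (insert('a')): buffer="yrccvyatbatvyaavvyyaa" (len 21), cursors c1@7 c2@14 c3@21 c4@21, authorship ....111....222.343434
Authorship (.=original, N=cursor N): . . . . 1 1 1 . . . . 2 2 2 . 3 4 3 4 3 4
Index 13: author = 2

Answer: cursor 2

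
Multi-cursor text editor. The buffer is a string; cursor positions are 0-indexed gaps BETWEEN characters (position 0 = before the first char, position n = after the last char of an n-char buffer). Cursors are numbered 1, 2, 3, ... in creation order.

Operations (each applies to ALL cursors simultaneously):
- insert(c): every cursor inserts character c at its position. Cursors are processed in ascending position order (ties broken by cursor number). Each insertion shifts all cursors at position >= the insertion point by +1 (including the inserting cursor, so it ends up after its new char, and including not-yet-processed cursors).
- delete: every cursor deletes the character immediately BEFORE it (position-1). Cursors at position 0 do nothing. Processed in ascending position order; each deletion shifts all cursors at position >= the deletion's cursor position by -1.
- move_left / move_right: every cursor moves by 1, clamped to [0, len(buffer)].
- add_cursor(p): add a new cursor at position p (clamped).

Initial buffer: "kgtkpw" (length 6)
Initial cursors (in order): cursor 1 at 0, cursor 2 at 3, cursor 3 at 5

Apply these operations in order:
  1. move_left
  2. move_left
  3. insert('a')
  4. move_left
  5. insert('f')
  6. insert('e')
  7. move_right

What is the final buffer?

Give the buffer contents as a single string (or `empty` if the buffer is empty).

After op 1 (move_left): buffer="kgtkpw" (len 6), cursors c1@0 c2@2 c3@4, authorship ......
After op 2 (move_left): buffer="kgtkpw" (len 6), cursors c1@0 c2@1 c3@3, authorship ......
After op 3 (insert('a')): buffer="akagtakpw" (len 9), cursors c1@1 c2@3 c3@6, authorship 1.2..3...
After op 4 (move_left): buffer="akagtakpw" (len 9), cursors c1@0 c2@2 c3@5, authorship 1.2..3...
After op 5 (insert('f')): buffer="fakfagtfakpw" (len 12), cursors c1@1 c2@4 c3@8, authorship 11.22..33...
After op 6 (insert('e')): buffer="feakfeagtfeakpw" (len 15), cursors c1@2 c2@6 c3@11, authorship 111.222..333...
After op 7 (move_right): buffer="feakfeagtfeakpw" (len 15), cursors c1@3 c2@7 c3@12, authorship 111.222..333...

Answer: feakfeagtfeakpw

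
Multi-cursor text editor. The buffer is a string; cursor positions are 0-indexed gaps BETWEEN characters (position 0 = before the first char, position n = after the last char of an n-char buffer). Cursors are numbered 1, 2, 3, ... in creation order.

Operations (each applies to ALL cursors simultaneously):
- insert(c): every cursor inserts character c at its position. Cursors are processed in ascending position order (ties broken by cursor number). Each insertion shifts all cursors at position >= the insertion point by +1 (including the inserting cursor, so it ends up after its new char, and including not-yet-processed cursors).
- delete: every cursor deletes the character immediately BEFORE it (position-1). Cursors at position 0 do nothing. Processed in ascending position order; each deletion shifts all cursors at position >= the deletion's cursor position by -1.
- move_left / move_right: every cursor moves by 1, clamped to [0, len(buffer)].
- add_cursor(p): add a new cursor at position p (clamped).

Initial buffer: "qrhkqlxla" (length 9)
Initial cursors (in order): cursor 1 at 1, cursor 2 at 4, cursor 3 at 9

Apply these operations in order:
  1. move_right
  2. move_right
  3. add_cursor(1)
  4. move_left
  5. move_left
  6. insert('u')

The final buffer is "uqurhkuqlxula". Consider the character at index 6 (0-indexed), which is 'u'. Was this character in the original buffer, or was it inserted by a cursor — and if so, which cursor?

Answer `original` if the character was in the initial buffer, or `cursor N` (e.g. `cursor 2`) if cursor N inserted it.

Answer: cursor 2

Derivation:
After op 1 (move_right): buffer="qrhkqlxla" (len 9), cursors c1@2 c2@5 c3@9, authorship .........
After op 2 (move_right): buffer="qrhkqlxla" (len 9), cursors c1@3 c2@6 c3@9, authorship .........
After op 3 (add_cursor(1)): buffer="qrhkqlxla" (len 9), cursors c4@1 c1@3 c2@6 c3@9, authorship .........
After op 4 (move_left): buffer="qrhkqlxla" (len 9), cursors c4@0 c1@2 c2@5 c3@8, authorship .........
After op 5 (move_left): buffer="qrhkqlxla" (len 9), cursors c4@0 c1@1 c2@4 c3@7, authorship .........
After op 6 (insert('u')): buffer="uqurhkuqlxula" (len 13), cursors c4@1 c1@3 c2@7 c3@11, authorship 4.1...2...3..
Authorship (.=original, N=cursor N): 4 . 1 . . . 2 . . . 3 . .
Index 6: author = 2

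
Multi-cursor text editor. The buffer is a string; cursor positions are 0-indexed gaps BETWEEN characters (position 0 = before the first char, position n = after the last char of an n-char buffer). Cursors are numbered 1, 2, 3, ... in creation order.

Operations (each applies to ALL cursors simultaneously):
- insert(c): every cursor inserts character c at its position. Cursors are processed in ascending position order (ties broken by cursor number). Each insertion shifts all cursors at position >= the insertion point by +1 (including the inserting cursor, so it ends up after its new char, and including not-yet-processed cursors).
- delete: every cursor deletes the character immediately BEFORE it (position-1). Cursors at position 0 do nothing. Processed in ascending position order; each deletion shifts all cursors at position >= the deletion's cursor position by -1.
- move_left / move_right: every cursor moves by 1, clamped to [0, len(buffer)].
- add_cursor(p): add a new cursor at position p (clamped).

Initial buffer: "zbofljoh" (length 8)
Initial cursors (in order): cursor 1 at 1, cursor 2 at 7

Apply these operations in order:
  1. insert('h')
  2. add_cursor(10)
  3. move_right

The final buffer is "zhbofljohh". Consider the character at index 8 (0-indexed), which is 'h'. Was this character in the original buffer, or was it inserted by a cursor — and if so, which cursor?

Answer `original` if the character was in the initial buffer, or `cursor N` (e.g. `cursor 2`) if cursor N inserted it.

After op 1 (insert('h')): buffer="zhbofljohh" (len 10), cursors c1@2 c2@9, authorship .1......2.
After op 2 (add_cursor(10)): buffer="zhbofljohh" (len 10), cursors c1@2 c2@9 c3@10, authorship .1......2.
After op 3 (move_right): buffer="zhbofljohh" (len 10), cursors c1@3 c2@10 c3@10, authorship .1......2.
Authorship (.=original, N=cursor N): . 1 . . . . . . 2 .
Index 8: author = 2

Answer: cursor 2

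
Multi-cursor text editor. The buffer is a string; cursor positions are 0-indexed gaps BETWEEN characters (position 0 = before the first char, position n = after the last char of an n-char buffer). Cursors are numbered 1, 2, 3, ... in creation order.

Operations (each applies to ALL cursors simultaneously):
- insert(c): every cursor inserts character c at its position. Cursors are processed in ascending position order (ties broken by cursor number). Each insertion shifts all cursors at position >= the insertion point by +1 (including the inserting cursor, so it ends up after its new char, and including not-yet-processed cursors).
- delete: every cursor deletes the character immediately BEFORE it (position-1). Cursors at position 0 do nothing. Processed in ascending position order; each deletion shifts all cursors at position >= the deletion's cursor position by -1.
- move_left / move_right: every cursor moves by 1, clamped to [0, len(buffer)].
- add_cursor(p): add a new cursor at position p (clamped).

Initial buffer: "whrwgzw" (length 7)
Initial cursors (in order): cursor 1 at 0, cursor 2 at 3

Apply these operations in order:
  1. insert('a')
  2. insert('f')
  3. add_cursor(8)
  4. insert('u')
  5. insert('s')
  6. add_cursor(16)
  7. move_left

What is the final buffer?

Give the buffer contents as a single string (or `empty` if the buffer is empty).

Answer: afuswhrafuswusgzw

Derivation:
After op 1 (insert('a')): buffer="awhrawgzw" (len 9), cursors c1@1 c2@5, authorship 1...2....
After op 2 (insert('f')): buffer="afwhrafwgzw" (len 11), cursors c1@2 c2@7, authorship 11...22....
After op 3 (add_cursor(8)): buffer="afwhrafwgzw" (len 11), cursors c1@2 c2@7 c3@8, authorship 11...22....
After op 4 (insert('u')): buffer="afuwhrafuwugzw" (len 14), cursors c1@3 c2@9 c3@11, authorship 111...222.3...
After op 5 (insert('s')): buffer="afuswhrafuswusgzw" (len 17), cursors c1@4 c2@11 c3@14, authorship 1111...2222.33...
After op 6 (add_cursor(16)): buffer="afuswhrafuswusgzw" (len 17), cursors c1@4 c2@11 c3@14 c4@16, authorship 1111...2222.33...
After op 7 (move_left): buffer="afuswhrafuswusgzw" (len 17), cursors c1@3 c2@10 c3@13 c4@15, authorship 1111...2222.33...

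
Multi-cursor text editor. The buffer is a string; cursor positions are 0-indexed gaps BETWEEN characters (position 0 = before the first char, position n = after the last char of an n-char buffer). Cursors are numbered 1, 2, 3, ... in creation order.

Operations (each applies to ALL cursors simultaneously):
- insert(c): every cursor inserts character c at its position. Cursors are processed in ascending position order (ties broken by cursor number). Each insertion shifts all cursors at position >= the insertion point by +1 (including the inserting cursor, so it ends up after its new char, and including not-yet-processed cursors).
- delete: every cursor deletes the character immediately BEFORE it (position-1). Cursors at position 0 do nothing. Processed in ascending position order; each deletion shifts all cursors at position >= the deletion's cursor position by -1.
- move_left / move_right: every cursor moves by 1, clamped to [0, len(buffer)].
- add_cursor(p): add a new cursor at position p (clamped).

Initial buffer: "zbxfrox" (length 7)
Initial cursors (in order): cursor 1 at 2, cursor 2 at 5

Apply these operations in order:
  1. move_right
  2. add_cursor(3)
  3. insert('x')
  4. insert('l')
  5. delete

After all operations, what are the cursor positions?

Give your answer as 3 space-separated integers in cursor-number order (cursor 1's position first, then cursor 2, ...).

After op 1 (move_right): buffer="zbxfrox" (len 7), cursors c1@3 c2@6, authorship .......
After op 2 (add_cursor(3)): buffer="zbxfrox" (len 7), cursors c1@3 c3@3 c2@6, authorship .......
After op 3 (insert('x')): buffer="zbxxxfroxx" (len 10), cursors c1@5 c3@5 c2@9, authorship ...13...2.
After op 4 (insert('l')): buffer="zbxxxllfroxlx" (len 13), cursors c1@7 c3@7 c2@12, authorship ...1313...22.
After op 5 (delete): buffer="zbxxxfroxx" (len 10), cursors c1@5 c3@5 c2@9, authorship ...13...2.

Answer: 5 9 5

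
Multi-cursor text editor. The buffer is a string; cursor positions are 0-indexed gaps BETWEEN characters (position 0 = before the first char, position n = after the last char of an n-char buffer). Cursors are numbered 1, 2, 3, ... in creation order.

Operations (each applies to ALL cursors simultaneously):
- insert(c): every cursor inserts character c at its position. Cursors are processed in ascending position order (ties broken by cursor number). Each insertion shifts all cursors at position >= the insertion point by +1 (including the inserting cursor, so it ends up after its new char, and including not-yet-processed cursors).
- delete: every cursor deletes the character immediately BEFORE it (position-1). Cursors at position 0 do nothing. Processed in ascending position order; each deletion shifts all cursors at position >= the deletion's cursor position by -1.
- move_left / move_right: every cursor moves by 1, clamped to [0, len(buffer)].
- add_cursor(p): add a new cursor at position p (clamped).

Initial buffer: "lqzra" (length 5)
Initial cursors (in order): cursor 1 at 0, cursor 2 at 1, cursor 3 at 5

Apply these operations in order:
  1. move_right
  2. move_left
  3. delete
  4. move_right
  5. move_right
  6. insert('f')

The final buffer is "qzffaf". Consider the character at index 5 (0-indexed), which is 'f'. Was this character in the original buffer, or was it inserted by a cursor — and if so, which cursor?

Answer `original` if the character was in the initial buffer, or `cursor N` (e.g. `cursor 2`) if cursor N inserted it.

Answer: cursor 3

Derivation:
After op 1 (move_right): buffer="lqzra" (len 5), cursors c1@1 c2@2 c3@5, authorship .....
After op 2 (move_left): buffer="lqzra" (len 5), cursors c1@0 c2@1 c3@4, authorship .....
After op 3 (delete): buffer="qza" (len 3), cursors c1@0 c2@0 c3@2, authorship ...
After op 4 (move_right): buffer="qza" (len 3), cursors c1@1 c2@1 c3@3, authorship ...
After op 5 (move_right): buffer="qza" (len 3), cursors c1@2 c2@2 c3@3, authorship ...
After op 6 (insert('f')): buffer="qzffaf" (len 6), cursors c1@4 c2@4 c3@6, authorship ..12.3
Authorship (.=original, N=cursor N): . . 1 2 . 3
Index 5: author = 3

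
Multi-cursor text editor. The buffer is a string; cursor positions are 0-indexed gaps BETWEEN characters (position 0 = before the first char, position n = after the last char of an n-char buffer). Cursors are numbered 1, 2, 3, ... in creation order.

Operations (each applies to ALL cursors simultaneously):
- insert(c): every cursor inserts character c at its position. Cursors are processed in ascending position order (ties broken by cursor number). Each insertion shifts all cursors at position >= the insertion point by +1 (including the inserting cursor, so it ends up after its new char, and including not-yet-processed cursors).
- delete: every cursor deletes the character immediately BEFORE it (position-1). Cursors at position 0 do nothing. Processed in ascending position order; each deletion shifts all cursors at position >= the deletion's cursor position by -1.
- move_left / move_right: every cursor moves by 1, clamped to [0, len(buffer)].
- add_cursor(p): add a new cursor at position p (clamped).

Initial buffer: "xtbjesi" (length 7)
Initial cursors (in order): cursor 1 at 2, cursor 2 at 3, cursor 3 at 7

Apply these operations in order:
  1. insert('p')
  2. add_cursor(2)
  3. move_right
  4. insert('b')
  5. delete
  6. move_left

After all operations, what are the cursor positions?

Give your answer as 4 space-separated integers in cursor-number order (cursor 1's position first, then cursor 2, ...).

After op 1 (insert('p')): buffer="xtpbpjesip" (len 10), cursors c1@3 c2@5 c3@10, authorship ..1.2....3
After op 2 (add_cursor(2)): buffer="xtpbpjesip" (len 10), cursors c4@2 c1@3 c2@5 c3@10, authorship ..1.2....3
After op 3 (move_right): buffer="xtpbpjesip" (len 10), cursors c4@3 c1@4 c2@6 c3@10, authorship ..1.2....3
After op 4 (insert('b')): buffer="xtpbbbpjbesipb" (len 14), cursors c4@4 c1@6 c2@9 c3@14, authorship ..14.12.2...33
After op 5 (delete): buffer="xtpbpjesip" (len 10), cursors c4@3 c1@4 c2@6 c3@10, authorship ..1.2....3
After op 6 (move_left): buffer="xtpbpjesip" (len 10), cursors c4@2 c1@3 c2@5 c3@9, authorship ..1.2....3

Answer: 3 5 9 2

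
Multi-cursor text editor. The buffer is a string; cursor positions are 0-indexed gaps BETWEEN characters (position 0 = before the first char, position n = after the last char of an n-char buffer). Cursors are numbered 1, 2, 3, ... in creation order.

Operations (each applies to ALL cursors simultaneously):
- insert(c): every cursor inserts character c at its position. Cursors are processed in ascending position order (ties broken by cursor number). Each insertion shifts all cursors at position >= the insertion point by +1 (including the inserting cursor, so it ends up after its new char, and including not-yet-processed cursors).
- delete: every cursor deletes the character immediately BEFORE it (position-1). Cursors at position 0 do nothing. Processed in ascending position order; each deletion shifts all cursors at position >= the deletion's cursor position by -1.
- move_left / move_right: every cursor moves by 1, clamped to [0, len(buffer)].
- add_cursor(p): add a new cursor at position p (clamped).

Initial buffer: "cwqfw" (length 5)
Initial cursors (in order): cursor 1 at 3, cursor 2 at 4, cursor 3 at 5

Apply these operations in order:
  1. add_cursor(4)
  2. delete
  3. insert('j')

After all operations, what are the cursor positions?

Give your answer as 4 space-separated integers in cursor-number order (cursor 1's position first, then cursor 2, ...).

After op 1 (add_cursor(4)): buffer="cwqfw" (len 5), cursors c1@3 c2@4 c4@4 c3@5, authorship .....
After op 2 (delete): buffer="c" (len 1), cursors c1@1 c2@1 c3@1 c4@1, authorship .
After op 3 (insert('j')): buffer="cjjjj" (len 5), cursors c1@5 c2@5 c3@5 c4@5, authorship .1234

Answer: 5 5 5 5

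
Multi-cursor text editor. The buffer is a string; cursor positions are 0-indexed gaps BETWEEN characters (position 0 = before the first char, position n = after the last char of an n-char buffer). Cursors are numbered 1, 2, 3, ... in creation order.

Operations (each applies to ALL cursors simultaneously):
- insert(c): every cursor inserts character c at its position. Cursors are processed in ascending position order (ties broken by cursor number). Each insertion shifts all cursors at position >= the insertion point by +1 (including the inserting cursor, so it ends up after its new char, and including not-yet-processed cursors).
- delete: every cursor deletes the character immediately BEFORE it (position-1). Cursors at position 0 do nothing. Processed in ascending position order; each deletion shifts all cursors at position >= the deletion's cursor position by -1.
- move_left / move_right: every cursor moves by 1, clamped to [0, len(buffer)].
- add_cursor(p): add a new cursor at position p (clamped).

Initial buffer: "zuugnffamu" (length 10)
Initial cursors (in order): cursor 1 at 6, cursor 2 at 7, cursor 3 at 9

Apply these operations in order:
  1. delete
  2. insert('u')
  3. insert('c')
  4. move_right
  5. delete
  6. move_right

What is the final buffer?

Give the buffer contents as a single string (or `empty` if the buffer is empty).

Answer: zuugnuucuc

Derivation:
After op 1 (delete): buffer="zuugnau" (len 7), cursors c1@5 c2@5 c3@6, authorship .......
After op 2 (insert('u')): buffer="zuugnuuauu" (len 10), cursors c1@7 c2@7 c3@9, authorship .....12.3.
After op 3 (insert('c')): buffer="zuugnuuccaucu" (len 13), cursors c1@9 c2@9 c3@12, authorship .....1212.33.
After op 4 (move_right): buffer="zuugnuuccaucu" (len 13), cursors c1@10 c2@10 c3@13, authorship .....1212.33.
After op 5 (delete): buffer="zuugnuucuc" (len 10), cursors c1@8 c2@8 c3@10, authorship .....12133
After op 6 (move_right): buffer="zuugnuucuc" (len 10), cursors c1@9 c2@9 c3@10, authorship .....12133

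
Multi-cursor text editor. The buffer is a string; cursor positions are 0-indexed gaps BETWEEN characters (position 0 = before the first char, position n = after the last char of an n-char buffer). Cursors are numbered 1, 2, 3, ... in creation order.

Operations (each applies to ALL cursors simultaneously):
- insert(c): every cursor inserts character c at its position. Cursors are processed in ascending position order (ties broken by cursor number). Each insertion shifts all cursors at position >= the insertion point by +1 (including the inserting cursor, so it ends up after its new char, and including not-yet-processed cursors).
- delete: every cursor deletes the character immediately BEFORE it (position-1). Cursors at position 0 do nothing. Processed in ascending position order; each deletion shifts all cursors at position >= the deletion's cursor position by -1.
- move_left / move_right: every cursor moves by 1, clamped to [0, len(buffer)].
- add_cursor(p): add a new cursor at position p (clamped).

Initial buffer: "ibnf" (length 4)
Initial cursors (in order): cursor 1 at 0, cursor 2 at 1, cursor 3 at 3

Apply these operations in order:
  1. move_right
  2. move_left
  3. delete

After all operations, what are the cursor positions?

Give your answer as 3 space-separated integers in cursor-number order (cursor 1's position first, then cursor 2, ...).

Answer: 0 0 1

Derivation:
After op 1 (move_right): buffer="ibnf" (len 4), cursors c1@1 c2@2 c3@4, authorship ....
After op 2 (move_left): buffer="ibnf" (len 4), cursors c1@0 c2@1 c3@3, authorship ....
After op 3 (delete): buffer="bf" (len 2), cursors c1@0 c2@0 c3@1, authorship ..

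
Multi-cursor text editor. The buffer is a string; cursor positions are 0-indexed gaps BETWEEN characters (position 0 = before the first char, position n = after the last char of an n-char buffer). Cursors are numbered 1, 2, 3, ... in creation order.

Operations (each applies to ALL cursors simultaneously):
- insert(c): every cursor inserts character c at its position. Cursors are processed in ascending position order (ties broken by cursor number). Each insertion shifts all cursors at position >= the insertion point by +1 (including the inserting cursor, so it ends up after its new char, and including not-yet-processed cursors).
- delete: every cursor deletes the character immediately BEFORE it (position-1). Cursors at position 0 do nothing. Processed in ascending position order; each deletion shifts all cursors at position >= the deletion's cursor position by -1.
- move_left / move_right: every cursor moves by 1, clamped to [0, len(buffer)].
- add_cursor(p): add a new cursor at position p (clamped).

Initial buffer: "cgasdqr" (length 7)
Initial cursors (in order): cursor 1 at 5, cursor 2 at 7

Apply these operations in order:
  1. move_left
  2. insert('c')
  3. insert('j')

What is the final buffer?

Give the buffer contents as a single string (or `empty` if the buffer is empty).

Answer: cgascjdqcjr

Derivation:
After op 1 (move_left): buffer="cgasdqr" (len 7), cursors c1@4 c2@6, authorship .......
After op 2 (insert('c')): buffer="cgascdqcr" (len 9), cursors c1@5 c2@8, authorship ....1..2.
After op 3 (insert('j')): buffer="cgascjdqcjr" (len 11), cursors c1@6 c2@10, authorship ....11..22.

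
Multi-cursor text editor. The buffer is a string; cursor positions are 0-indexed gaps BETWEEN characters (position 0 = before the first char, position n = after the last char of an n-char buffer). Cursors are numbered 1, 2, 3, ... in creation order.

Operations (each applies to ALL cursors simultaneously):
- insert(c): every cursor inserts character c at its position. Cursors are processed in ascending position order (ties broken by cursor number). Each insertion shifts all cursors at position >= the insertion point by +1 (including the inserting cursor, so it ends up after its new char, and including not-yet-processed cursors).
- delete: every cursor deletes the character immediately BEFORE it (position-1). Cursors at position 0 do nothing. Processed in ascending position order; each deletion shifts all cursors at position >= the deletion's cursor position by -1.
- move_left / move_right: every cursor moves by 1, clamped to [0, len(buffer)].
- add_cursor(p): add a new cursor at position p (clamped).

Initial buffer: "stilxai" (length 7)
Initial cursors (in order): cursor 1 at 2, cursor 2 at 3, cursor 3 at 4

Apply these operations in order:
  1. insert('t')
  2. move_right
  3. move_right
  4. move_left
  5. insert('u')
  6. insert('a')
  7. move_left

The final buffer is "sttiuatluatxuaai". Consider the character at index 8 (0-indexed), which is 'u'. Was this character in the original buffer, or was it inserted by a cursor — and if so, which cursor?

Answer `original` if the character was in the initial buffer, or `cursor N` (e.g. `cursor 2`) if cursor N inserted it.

After op 1 (insert('t')): buffer="sttitltxai" (len 10), cursors c1@3 c2@5 c3@7, authorship ..1.2.3...
After op 2 (move_right): buffer="sttitltxai" (len 10), cursors c1@4 c2@6 c3@8, authorship ..1.2.3...
After op 3 (move_right): buffer="sttitltxai" (len 10), cursors c1@5 c2@7 c3@9, authorship ..1.2.3...
After op 4 (move_left): buffer="sttitltxai" (len 10), cursors c1@4 c2@6 c3@8, authorship ..1.2.3...
After op 5 (insert('u')): buffer="sttiutlutxuai" (len 13), cursors c1@5 c2@8 c3@11, authorship ..1.12.23.3..
After op 6 (insert('a')): buffer="sttiuatluatxuaai" (len 16), cursors c1@6 c2@10 c3@14, authorship ..1.112.223.33..
After op 7 (move_left): buffer="sttiuatluatxuaai" (len 16), cursors c1@5 c2@9 c3@13, authorship ..1.112.223.33..
Authorship (.=original, N=cursor N): . . 1 . 1 1 2 . 2 2 3 . 3 3 . .
Index 8: author = 2

Answer: cursor 2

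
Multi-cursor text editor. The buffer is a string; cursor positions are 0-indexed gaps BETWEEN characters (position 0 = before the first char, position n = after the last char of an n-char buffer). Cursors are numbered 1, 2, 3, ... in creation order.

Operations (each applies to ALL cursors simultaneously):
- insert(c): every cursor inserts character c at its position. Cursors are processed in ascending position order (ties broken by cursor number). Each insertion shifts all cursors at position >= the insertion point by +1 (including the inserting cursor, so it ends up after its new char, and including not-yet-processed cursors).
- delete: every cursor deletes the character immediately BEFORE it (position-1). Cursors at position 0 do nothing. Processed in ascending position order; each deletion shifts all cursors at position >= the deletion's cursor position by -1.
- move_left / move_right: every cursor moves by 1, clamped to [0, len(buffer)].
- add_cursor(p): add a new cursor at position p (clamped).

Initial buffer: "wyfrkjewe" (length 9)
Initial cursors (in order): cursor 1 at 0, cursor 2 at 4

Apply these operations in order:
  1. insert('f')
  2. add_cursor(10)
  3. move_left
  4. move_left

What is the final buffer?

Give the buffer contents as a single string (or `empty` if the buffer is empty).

Answer: fwyfrfkjewe

Derivation:
After op 1 (insert('f')): buffer="fwyfrfkjewe" (len 11), cursors c1@1 c2@6, authorship 1....2.....
After op 2 (add_cursor(10)): buffer="fwyfrfkjewe" (len 11), cursors c1@1 c2@6 c3@10, authorship 1....2.....
After op 3 (move_left): buffer="fwyfrfkjewe" (len 11), cursors c1@0 c2@5 c3@9, authorship 1....2.....
After op 4 (move_left): buffer="fwyfrfkjewe" (len 11), cursors c1@0 c2@4 c3@8, authorship 1....2.....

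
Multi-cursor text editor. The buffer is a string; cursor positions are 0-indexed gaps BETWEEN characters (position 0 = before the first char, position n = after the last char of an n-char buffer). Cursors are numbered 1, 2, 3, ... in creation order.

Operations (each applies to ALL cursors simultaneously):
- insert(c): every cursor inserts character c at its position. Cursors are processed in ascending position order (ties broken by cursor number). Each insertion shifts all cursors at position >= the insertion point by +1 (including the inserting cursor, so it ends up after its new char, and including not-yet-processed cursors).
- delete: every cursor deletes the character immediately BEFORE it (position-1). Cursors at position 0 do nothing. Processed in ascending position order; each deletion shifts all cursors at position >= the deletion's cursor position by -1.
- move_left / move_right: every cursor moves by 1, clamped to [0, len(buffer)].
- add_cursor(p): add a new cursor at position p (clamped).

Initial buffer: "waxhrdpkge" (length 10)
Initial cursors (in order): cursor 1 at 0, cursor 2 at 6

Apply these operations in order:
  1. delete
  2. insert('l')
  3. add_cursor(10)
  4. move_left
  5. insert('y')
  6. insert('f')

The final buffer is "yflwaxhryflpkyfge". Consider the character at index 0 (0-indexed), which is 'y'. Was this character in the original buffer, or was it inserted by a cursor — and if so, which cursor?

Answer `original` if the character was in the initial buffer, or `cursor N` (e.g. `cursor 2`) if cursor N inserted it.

Answer: cursor 1

Derivation:
After op 1 (delete): buffer="waxhrpkge" (len 9), cursors c1@0 c2@5, authorship .........
After op 2 (insert('l')): buffer="lwaxhrlpkge" (len 11), cursors c1@1 c2@7, authorship 1.....2....
After op 3 (add_cursor(10)): buffer="lwaxhrlpkge" (len 11), cursors c1@1 c2@7 c3@10, authorship 1.....2....
After op 4 (move_left): buffer="lwaxhrlpkge" (len 11), cursors c1@0 c2@6 c3@9, authorship 1.....2....
After op 5 (insert('y')): buffer="ylwaxhrylpkyge" (len 14), cursors c1@1 c2@8 c3@12, authorship 11.....22..3..
After op 6 (insert('f')): buffer="yflwaxhryflpkyfge" (len 17), cursors c1@2 c2@10 c3@15, authorship 111.....222..33..
Authorship (.=original, N=cursor N): 1 1 1 . . . . . 2 2 2 . . 3 3 . .
Index 0: author = 1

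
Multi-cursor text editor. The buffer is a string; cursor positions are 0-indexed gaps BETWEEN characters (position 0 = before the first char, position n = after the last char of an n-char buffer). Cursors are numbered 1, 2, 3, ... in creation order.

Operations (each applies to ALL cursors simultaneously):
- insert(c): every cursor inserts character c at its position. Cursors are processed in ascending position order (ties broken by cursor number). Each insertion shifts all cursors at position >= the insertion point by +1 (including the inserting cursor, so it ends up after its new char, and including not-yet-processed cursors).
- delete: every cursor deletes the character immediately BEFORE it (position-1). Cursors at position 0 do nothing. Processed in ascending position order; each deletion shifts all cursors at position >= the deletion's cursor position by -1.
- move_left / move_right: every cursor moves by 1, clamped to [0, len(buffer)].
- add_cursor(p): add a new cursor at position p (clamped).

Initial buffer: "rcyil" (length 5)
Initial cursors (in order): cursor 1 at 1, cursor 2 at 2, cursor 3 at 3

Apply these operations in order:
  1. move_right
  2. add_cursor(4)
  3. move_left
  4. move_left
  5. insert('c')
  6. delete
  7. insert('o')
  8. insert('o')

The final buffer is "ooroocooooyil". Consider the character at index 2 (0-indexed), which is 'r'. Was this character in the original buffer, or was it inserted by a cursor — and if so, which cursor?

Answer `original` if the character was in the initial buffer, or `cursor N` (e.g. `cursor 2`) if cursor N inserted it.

Answer: original

Derivation:
After op 1 (move_right): buffer="rcyil" (len 5), cursors c1@2 c2@3 c3@4, authorship .....
After op 2 (add_cursor(4)): buffer="rcyil" (len 5), cursors c1@2 c2@3 c3@4 c4@4, authorship .....
After op 3 (move_left): buffer="rcyil" (len 5), cursors c1@1 c2@2 c3@3 c4@3, authorship .....
After op 4 (move_left): buffer="rcyil" (len 5), cursors c1@0 c2@1 c3@2 c4@2, authorship .....
After op 5 (insert('c')): buffer="crccccyil" (len 9), cursors c1@1 c2@3 c3@6 c4@6, authorship 1.2.34...
After op 6 (delete): buffer="rcyil" (len 5), cursors c1@0 c2@1 c3@2 c4@2, authorship .....
After op 7 (insert('o')): buffer="orocooyil" (len 9), cursors c1@1 c2@3 c3@6 c4@6, authorship 1.2.34...
After op 8 (insert('o')): buffer="ooroocooooyil" (len 13), cursors c1@2 c2@5 c3@10 c4@10, authorship 11.22.3434...
Authorship (.=original, N=cursor N): 1 1 . 2 2 . 3 4 3 4 . . .
Index 2: author = original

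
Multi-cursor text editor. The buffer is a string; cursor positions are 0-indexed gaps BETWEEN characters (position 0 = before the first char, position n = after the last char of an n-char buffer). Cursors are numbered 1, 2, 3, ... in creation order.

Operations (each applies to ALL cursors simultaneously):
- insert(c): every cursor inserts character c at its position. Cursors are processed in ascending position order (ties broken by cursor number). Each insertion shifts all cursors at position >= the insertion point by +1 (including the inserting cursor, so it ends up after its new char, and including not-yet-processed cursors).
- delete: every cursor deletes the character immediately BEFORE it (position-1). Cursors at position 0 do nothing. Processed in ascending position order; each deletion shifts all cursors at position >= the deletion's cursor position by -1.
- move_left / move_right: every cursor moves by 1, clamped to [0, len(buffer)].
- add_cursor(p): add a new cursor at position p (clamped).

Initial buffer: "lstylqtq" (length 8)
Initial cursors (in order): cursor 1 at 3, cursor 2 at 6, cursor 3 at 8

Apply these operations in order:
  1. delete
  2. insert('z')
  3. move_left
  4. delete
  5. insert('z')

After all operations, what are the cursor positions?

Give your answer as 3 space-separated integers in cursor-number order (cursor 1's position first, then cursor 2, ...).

After op 1 (delete): buffer="lsylt" (len 5), cursors c1@2 c2@4 c3@5, authorship .....
After op 2 (insert('z')): buffer="lszylztz" (len 8), cursors c1@3 c2@6 c3@8, authorship ..1..2.3
After op 3 (move_left): buffer="lszylztz" (len 8), cursors c1@2 c2@5 c3@7, authorship ..1..2.3
After op 4 (delete): buffer="lzyzz" (len 5), cursors c1@1 c2@3 c3@4, authorship .1.23
After op 5 (insert('z')): buffer="lzzyzzzz" (len 8), cursors c1@2 c2@5 c3@7, authorship .11.2233

Answer: 2 5 7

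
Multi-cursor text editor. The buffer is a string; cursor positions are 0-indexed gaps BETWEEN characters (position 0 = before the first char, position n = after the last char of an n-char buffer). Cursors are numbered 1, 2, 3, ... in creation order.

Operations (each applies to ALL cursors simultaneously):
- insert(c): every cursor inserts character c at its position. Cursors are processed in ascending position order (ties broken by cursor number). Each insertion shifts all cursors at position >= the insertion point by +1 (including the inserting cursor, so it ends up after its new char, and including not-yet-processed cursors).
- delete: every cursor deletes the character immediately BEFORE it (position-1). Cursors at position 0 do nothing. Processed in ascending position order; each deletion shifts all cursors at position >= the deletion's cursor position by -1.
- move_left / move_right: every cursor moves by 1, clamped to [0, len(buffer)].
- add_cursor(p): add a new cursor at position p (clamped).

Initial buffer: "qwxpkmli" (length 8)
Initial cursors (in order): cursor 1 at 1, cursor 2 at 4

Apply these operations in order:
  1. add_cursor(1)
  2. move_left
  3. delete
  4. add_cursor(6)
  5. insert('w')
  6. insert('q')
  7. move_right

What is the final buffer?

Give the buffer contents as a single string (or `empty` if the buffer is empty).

Answer: wwqqqwwqpkmlwqi

Derivation:
After op 1 (add_cursor(1)): buffer="qwxpkmli" (len 8), cursors c1@1 c3@1 c2@4, authorship ........
After op 2 (move_left): buffer="qwxpkmli" (len 8), cursors c1@0 c3@0 c2@3, authorship ........
After op 3 (delete): buffer="qwpkmli" (len 7), cursors c1@0 c3@0 c2@2, authorship .......
After op 4 (add_cursor(6)): buffer="qwpkmli" (len 7), cursors c1@0 c3@0 c2@2 c4@6, authorship .......
After op 5 (insert('w')): buffer="wwqwwpkmlwi" (len 11), cursors c1@2 c3@2 c2@5 c4@10, authorship 13..2....4.
After op 6 (insert('q')): buffer="wwqqqwwqpkmlwqi" (len 15), cursors c1@4 c3@4 c2@8 c4@14, authorship 1313..22....44.
After op 7 (move_right): buffer="wwqqqwwqpkmlwqi" (len 15), cursors c1@5 c3@5 c2@9 c4@15, authorship 1313..22....44.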